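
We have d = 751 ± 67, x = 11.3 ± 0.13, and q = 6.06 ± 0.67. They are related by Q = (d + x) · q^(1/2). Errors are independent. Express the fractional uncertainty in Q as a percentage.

10.4%

Let u = d + x = 762. δu = √(δd² + δx²) = √(4490 + 0.0169) = 67.0, so δu/u = 0.0879.
Q is then a monomial in u, q:
δQ/Q = √((δu/u)² + (½·δq/q)²) = √(0.00773 + 0.00306) = 0.104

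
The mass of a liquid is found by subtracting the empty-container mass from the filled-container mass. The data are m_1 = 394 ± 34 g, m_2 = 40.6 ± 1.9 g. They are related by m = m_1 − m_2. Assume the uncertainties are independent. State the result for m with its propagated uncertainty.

353 ± 34.1 g

For a sum/difference, combine absolute errors in quadrature:
  (δm_1)² = 1160;  (δm_2)² = 3.61
δm = √(1160) = 34.1 g
m = 353 g.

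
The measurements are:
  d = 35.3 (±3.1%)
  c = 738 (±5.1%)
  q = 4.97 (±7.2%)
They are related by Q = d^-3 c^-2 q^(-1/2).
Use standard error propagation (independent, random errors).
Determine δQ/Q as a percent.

14.3%

For a monomial Q ∝ d^-3, c^-2, q^(-1/2), fractional errors add in quadrature:
  (-3·δd/d)² = (-3×0.0310)² = 0.00865;  (-2·δc/c)² = (-2×0.0510)² = 0.0104;  (−½·δq/q)² = (-0.5×0.0720)² = 0.00130
δQ/Q = √(0.0203) = 0.143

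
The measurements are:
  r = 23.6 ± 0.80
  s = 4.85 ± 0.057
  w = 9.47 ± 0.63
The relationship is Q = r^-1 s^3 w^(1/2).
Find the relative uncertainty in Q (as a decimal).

Since Q is a product/quotient, work with relative uncertainties:
  (-1·δr/r)² = (-1×0.0339)² = 0.00115;  (3·δs/s)² = (3×0.0118)² = 0.00124;  (½·δw/w)² = (0.5×0.0665)² = 0.00111
δQ/Q = √(0.00350) = 0.0591

0.0591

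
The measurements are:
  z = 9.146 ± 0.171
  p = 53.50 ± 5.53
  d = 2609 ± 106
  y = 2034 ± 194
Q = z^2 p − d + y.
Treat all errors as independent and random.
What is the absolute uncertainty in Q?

Let w = z^2·p = 4475. δw/w = √((2·δz/z)² + (1·δp/p)²) = √(0.00140 + 0.0107) = 0.110, so δw = 492.
Q = w − d + y: δQ = √(δw² + δd² + δy²) = √(2.42e+05 + 11200 + 37600) = 539

539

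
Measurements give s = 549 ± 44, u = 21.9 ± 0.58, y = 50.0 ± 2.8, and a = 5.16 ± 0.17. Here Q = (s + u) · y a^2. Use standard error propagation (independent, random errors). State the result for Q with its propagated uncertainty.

Let w = s + u = 571. δw = √(δs² + δu²) = √(1940 + 0.336) = 44.0, so δw/w = 0.0771.
Q is then a monomial in w, y, a:
δQ/Q = √((δw/w)² + (1·δy/y)² + (2·δa/a)²) = √(0.00594 + 0.00314 + 0.00434) = 0.116
Q = 7.6e+05, so δQ = 0.116 × 7.6e+05 = 88000.

(7.60 ± 0.880) × 10^5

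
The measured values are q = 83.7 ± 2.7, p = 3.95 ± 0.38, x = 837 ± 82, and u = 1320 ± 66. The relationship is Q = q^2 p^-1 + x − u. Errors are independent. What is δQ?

231

Let w = q^2·p^-1 = 1770. δw/w = √((2·δq/q)² + (-1·δp/p)²) = √(0.00416 + 0.00925) = 0.116, so δw = 205.
Q = w + x − u: δQ = √(δw² + δx² + δu²) = √(42200 + 6720 + 4360) = 231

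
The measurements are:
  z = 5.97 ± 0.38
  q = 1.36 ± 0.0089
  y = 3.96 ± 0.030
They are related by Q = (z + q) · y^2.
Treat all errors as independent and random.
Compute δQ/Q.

Let u = z + q = 7.33. δu = √(δz² + δq²) = √(0.144 + 7.92e-05) = 0.380, so δu/u = 0.0519.
Q is then a monomial in u, y:
δQ/Q = √((δu/u)² + (2·δy/y)²) = √(0.00269 + 0.000230) = 0.0540

0.0540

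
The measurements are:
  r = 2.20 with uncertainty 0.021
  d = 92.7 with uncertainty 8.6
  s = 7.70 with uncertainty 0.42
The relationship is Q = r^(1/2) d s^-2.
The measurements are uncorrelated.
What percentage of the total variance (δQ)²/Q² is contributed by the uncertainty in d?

41.9%

(δQ/Q)² = (½·δr/r)² + (1·δd/d)² + (-2·δs/s)²
  r term: (0.5×0.00955)² = 2.28e-05
  d term: (1×0.0928)² = 0.00861
  s term: (-2×0.0545)² = 0.0119
Total = 0.0205. Share from d = 0.00861/0.0205 = 0.419.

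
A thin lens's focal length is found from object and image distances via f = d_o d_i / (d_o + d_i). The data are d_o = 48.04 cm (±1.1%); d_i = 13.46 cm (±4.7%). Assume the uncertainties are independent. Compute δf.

∂f/∂d_o = (d_i/(d_o+d_i))² = 0.0479;  ∂f/∂d_i = (d_o/(d_o+d_i))² = 0.610
δf = √((∂f/∂d_o · δd_o)² + (∂f/∂d_i · δd_i)²) = √(0.000641 + 0.149) = 0.387 cm

0.387 cm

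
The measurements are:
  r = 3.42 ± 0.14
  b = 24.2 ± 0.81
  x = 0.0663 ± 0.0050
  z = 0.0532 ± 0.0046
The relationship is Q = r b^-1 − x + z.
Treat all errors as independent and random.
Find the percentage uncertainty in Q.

Let p = r·b^-1 = 0.141. δp/p = √((1·δr/r)² + (-1·δb/b)²) = √(0.00168 + 0.00112) = 0.0529, so δp = 0.00747.
Q = p − x + z: δQ = √(δp² + δx² + δz²) = √(5.58e-05 + 2.5e-05 + 2.12e-05) = 0.0101
Q = 0.128, so δQ/Q = 0.0101/0.128 = 0.0788.

7.88%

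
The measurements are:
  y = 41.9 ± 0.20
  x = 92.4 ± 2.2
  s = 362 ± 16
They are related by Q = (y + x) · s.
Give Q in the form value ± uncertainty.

Let u = y + x = 134. δu = √(δy² + δx²) = √(0.0400 + 4.84) = 2.21, so δu/u = 0.0164.
Q is then a monomial in u, s:
δQ/Q = √((δu/u)² + (1·δs/s)²) = √(0.000271 + 0.00195) = 0.0472
Q = 48600, so δQ = 0.0472 × 48600 = 2290.

48600 ± 2290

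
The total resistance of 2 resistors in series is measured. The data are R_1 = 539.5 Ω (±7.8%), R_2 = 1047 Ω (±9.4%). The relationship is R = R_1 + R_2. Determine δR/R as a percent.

Absolute uncertainties add in quadrature for a linear combination:
  (δR_1)² = 1770;  (δR_2)² = 9690
δR = √(11500) = 107 Ω
R = 1586 Ω, so δR/R = 107/1586 = 0.0675.

6.75%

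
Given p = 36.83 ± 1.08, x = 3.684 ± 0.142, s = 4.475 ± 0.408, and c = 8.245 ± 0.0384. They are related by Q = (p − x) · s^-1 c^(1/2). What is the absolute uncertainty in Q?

Let u = p − x = 33.15. δu = √(δp² + δx²) = √(1.17 + 0.0202) = 1.09, so δu/u = 0.0329.
Q is then a monomial in u, s, c:
δQ/Q = √((δu/u)² + (-1·δs/s)² + (½·δc/c)²) = √(0.00108 + 0.00831 + 5.42e-06) = 0.0969
Q = 21.27, so δQ = 0.0969 × 21.27 = 2.06.

2.06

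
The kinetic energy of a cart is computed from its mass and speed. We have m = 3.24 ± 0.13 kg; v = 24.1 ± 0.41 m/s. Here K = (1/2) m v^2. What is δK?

For a monomial K ∝ m, v^2, fractional errors add in quadrature:
  (1·δm/m)² = (1×0.0401)² = 0.00161;  (2·δv/v)² = (2×0.0170)² = 0.00116
δK/K = √(0.00277) = 0.0526
K = 941 J, so δK = 0.0526 × 941 = 49.5 J.

49.5 J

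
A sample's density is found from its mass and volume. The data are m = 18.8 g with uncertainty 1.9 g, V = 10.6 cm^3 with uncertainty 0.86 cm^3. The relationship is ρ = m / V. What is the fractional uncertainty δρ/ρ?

0.130

ρ is a product of powers, so relative uncertainties combine in quadrature:
  (1·δm/m)² = (1×0.101)² = 0.0102;  (-1·δV/V)² = (-1×0.0811)² = 0.00658
δρ/ρ = √(0.0168) = 0.130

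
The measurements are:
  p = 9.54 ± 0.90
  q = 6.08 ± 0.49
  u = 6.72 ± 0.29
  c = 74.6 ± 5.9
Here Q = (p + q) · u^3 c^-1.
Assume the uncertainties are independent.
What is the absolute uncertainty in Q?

Let w = p + q = 15.6. δw = √(δp² + δq²) = √(0.810 + 0.240) = 1.02, so δw/w = 0.0656.
Q is then a monomial in w, u, c:
δQ/Q = √((δw/w)² + (3·δu/u)² + (-1·δc/c)²) = √(0.00430 + 0.0168 + 0.00625) = 0.165
Q = 63.5, so δQ = 0.165 × 63.5 = 10.5.

10.5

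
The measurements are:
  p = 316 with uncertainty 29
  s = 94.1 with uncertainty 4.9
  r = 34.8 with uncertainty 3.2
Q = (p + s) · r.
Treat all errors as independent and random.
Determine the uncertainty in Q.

Let u = p + s = 410. δu = √(δp² + δs²) = √(841 + 24.0) = 29.4, so δu/u = 0.0717.
Q is then a monomial in u, r:
δQ/Q = √((δu/u)² + (1·δr/r)²) = √(0.00514 + 0.00846) = 0.117
Q = 14300, so δQ = 0.117 × 14300 = 1660.

1660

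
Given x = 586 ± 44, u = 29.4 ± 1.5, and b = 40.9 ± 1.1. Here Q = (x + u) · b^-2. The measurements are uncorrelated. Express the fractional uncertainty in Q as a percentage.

8.95%

Let w = x + u = 615. δw = √(δx² + δu²) = √(1940 + 2.25) = 44.0, so δw/w = 0.0715.
Q is then a monomial in w, b:
δQ/Q = √((δw/w)² + (-2·δb/b)²) = √(0.00512 + 0.00289) = 0.0895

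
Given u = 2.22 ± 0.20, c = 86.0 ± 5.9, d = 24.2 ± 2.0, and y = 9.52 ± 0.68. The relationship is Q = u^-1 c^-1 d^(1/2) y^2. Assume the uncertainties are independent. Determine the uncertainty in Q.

For a monomial Q ∝ u^-1, c^-1, d^(1/2), y^2, fractional errors add in quadrature:
  (-1·δu/u)² = (-1×0.0901)² = 0.00812;  (-1·δc/c)² = (-1×0.0686)² = 0.00471;  (½·δd/d)² = (0.5×0.0826)² = 0.00171;  (2·δy/y)² = (2×0.0714)² = 0.0204
δQ/Q = √(0.0349) = 0.187
Q = 2.34, so δQ = 0.187 × 2.34 = 0.436.

0.436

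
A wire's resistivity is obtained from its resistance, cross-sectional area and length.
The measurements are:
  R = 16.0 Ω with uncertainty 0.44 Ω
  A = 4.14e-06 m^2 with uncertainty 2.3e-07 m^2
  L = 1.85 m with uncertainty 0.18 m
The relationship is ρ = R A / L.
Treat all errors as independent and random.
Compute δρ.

ρ is a product of powers, so relative uncertainties combine in quadrature:
  (1·δR/R)² = (1×0.0275)² = 0.000756;  (1·δA/A)² = (1×0.0556)² = 0.00309;  (-1·δL/L)² = (-1×0.0973)² = 0.00947
δρ/ρ = √(0.0133) = 0.115
ρ = 3.58e-05 Ω·m, so δρ = 0.115 × 3.58e-05 = 4.13e-06 Ω·m.

4.13e-06 Ω·m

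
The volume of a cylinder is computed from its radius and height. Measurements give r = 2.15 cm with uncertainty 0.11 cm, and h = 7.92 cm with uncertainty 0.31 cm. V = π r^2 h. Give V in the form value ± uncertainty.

115 ± 12.6 cm^3

Relative error in a monomial: (δV/V)² = Σ (nᵢ · δxᵢ/xᵢ)².
  (2·δr/r)² = (2×0.0512)² = 0.0105;  (1·δh/h)² = (1×0.0391)² = 0.00153
δV/V = √(0.0120) = 0.110
V = 115 cm^3, so δV = 0.110 × 115 = 12.6 cm^3.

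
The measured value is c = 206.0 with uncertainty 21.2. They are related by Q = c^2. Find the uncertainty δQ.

8730

For a monomial Q ∝ c^2, fractional errors add in quadrature:
  (2·δc/c)² = (2×0.103)² = 0.0424
δQ/Q = √(0.0424) = 0.206
Q = 42440, so δQ = 0.206 × 42440 = 8730.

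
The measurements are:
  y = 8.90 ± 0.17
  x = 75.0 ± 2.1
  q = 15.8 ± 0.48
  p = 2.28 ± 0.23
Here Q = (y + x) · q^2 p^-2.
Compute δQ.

855

Let u = y + x = 83.9. δu = √(δy² + δx²) = √(0.0289 + 4.41) = 2.11, so δu/u = 0.0251.
Q is then a monomial in u, q, p:
δQ/Q = √((δu/u)² + (2·δq/q)² + (-2·δp/p)²) = √(0.000631 + 0.00369 + 0.0407) = 0.212
Q = 4030, so δQ = 0.212 × 4030 = 855.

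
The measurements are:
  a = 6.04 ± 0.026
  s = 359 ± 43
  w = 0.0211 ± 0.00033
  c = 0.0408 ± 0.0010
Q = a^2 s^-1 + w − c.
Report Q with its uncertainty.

Let p = a^2·s^-1 = 0.102. δp/p = √((2·δa/a)² + (-1·δs/s)²) = √(7.41e-05 + 0.0143) = 0.120, so δp = 0.0122.
Q = p + w − c: δQ = √(δp² + δw² + δc²) = √(0.000149 + 1.09e-07 + 1e-06) = 0.0122
Q = 0.0819.

0.0819 ± 0.0122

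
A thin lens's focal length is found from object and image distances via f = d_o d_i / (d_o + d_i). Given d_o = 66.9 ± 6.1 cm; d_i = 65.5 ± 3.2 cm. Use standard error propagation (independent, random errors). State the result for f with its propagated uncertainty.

∂f/∂d_o = (d_i/(d_o+d_i))² = 0.245;  ∂f/∂d_i = (d_o/(d_o+d_i))² = 0.255
δf = √((∂f/∂d_o · δd_o)² + (∂f/∂d_i · δd_i)²) = √(2.23 + 0.668) = 1.70 cm
f = 33.1 cm.

33.1 ± 1.70 cm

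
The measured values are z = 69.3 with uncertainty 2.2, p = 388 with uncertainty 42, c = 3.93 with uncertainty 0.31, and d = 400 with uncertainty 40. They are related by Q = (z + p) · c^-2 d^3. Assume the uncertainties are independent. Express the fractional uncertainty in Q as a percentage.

Let u = z + p = 457. δu = √(δz² + δp²) = √(4.84 + 1760) = 42.1, so δu/u = 0.0920.
Q is then a monomial in u, c, d:
δQ/Q = √((δu/u)² + (-2·δc/c)² + (3·δd/d)²) = √(0.00846 + 0.0249 + 0.0900) = 0.351

35.1%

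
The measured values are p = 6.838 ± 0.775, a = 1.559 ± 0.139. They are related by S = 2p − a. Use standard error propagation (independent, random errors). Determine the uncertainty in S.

1.56

Absolute uncertainties add in quadrature for a linear combination:
  (2·δp)² = 2.40;  (δa)² = 0.0193
δS = √(2.42) = 1.56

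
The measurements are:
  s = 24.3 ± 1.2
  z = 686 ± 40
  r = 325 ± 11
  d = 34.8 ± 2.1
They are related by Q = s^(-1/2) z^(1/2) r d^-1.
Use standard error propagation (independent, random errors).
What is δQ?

For a monomial Q ∝ s^(-1/2), z^(1/2), r, d^-1, fractional errors add in quadrature:
  (−½·δs/s)² = (-0.5×0.0494)² = 0.000610;  (½·δz/z)² = (0.5×0.0583)² = 0.000850;  (1·δr/r)² = (1×0.0338)² = 0.00115;  (-1·δd/d)² = (-1×0.0603)² = 0.00364
δQ/Q = √(0.00625) = 0.0790
Q = 49.6, so δQ = 0.0790 × 49.6 = 3.92.

3.92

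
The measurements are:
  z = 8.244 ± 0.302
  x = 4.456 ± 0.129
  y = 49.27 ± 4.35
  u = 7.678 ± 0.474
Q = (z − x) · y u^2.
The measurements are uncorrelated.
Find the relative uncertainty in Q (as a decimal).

0.175

Let w = z − x = 3.788. δw = √(δz² + δx²) = √(0.0912 + 0.0166) = 0.328, so δw/w = 0.0867.
Q is then a monomial in w, y, u:
δQ/Q = √((δw/w)² + (1·δy/y)² + (2·δu/u)²) = √(0.00752 + 0.00779 + 0.0152) = 0.175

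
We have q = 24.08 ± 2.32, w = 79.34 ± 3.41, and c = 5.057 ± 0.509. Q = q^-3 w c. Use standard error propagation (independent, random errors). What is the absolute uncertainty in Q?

0.00888

Since Q is a product/quotient, work with relative uncertainties:
  (-3·δq/q)² = (-3×0.0963)² = 0.0835;  (1·δw/w)² = (1×0.0430)² = 0.00185;  (1·δc/c)² = (1×0.101)² = 0.0101
δQ/Q = √(0.0955) = 0.309
Q = 0.02874, so δQ = 0.309 × 0.02874 = 0.00888.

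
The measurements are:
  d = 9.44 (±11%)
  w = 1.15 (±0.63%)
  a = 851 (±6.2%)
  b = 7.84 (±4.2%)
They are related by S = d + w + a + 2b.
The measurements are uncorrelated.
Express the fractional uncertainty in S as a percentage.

6.02%

For a sum/difference, combine absolute errors in quadrature:
  (δd)² = 1.08;  (δw)² = 5.25e-05;  (δa)² = 2780;  (2·δb)² = 0.434
δS = √(2790) = 52.8
S = 877, so δS/S = 52.8/877 = 0.0602.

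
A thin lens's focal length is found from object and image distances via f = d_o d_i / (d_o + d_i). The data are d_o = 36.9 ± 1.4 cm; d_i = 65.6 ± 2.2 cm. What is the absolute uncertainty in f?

∂f/∂d_o = (d_i/(d_o+d_i))² = 0.410;  ∂f/∂d_i = (d_o/(d_o+d_i))² = 0.130
δf = √((∂f/∂d_o · δd_o)² + (∂f/∂d_i · δd_i)²) = √(0.329 + 0.0813) = 0.640 cm

0.640 cm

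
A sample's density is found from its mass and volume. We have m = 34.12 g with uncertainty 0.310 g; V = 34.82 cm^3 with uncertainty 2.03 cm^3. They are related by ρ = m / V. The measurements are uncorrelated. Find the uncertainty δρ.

For a monomial ρ ∝ m, V^-1, fractional errors add in quadrature:
  (1·δm/m)² = (1×0.00909)² = 8.25e-05;  (-1·δV/V)² = (-1×0.0583)² = 0.00340
δρ/ρ = √(0.00348) = 0.0590
ρ = 0.9799 g/cm^3, so δρ = 0.0590 × 0.9799 = 0.0578 g/cm^3.

0.0578 g/cm^3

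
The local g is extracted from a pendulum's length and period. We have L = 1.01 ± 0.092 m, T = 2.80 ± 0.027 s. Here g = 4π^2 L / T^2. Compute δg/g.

0.0931

Each factor contributes (exponent × relative error)² to (δg/g)²:
  (1·δL/L)² = (1×0.0911)² = 0.00830;  (-2·δT/T)² = (-2×0.00964)² = 0.000372
δg/g = √(0.00867) = 0.0931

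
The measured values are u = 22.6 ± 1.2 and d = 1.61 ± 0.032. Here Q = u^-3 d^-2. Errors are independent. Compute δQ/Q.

0.164

For a monomial Q ∝ u^-3, d^-2, fractional errors add in quadrature:
  (-3·δu/u)² = (-3×0.0531)² = 0.0254;  (-2·δd/d)² = (-2×0.0199)² = 0.00158
δQ/Q = √(0.0270) = 0.164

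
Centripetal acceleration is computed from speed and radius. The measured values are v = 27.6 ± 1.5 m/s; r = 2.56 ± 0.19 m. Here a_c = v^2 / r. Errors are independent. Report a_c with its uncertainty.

Products/powers → add relative errors in quadrature, weighted by exponent:
  (2·δv/v)² = (2×0.0543)² = 0.0118;  (-1·δr/r)² = (-1×0.0742)² = 0.00551
δa_c/a_c = √(0.0173) = 0.132
a_c = 298 m/s^2, so δa_c = 0.132 × 298 = 39.2 m/s^2.

298 ± 39.2 m/s^2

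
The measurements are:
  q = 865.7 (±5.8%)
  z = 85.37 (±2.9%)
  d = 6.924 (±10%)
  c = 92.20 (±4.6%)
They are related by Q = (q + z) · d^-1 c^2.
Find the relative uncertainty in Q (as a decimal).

0.146

Let u = q + z = 951.1. δu = √(δq² + δz²) = √(2520 + 6.13) = 50.3, so δu/u = 0.0529.
Q is then a monomial in u, d, c:
δQ/Q = √((δu/u)² + (-1·δd/d)² + (2·δc/c)²) = √(0.00279 + 0.0100 + 0.00846) = 0.146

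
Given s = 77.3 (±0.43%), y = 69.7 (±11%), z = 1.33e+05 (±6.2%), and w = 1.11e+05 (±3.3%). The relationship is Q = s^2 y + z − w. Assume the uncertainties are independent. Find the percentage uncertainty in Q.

10.7%

Let p = s^2·y = 4.16e+05. δp/p = √((2·δs/s)² + (1·δy/y)²) = √(7.4e-05 + 0.0121) = 0.110, so δp = 46000.
Q = p + z − w: δQ = √(δp² + δz² + δw²) = √(2.11e+09 + 6.8e+07 + 1.34e+07) = 46800
Q = 4.38e+05, so δQ/Q = 46800/4.38e+05 = 0.107.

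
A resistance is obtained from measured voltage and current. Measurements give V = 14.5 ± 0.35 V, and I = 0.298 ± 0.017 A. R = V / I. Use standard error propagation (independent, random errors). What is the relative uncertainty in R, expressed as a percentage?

6.19%

Since R is a product/quotient, work with relative uncertainties:
  (1·δV/V)² = (1×0.0241)² = 0.000583;  (-1·δI/I)² = (-1×0.0570)² = 0.00325
δR/R = √(0.00384) = 0.0619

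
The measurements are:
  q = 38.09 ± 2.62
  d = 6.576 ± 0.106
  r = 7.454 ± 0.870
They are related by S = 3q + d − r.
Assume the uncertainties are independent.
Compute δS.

7.91

Sums and differences: (δS)² = Σ (cᵢ δxᵢ)².
  (3·δq)² = 61.8;  (δd)² = 0.0112;  (δr)² = 0.757
δS = √(62.5) = 7.91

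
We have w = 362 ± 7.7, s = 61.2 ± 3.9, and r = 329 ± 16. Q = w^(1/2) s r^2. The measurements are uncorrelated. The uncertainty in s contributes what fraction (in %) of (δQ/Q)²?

(δQ/Q)² = (½·δw/w)² + (1·δs/s)² + (2·δr/r)²
  w term: (0.5×0.0213)² = 0.000113
  s term: (1×0.0637)² = 0.00406
  r term: (2×0.0486)² = 0.00946
Total = 0.0136. Share from s = 0.00406/0.0136 = 0.298.

29.8%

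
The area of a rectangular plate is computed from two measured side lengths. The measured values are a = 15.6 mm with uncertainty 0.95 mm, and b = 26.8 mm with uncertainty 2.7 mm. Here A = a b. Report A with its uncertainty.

For a monomial A ∝ a, b, fractional errors add in quadrature:
  (1·δa/a)² = (1×0.0609)² = 0.00371;  (1·δb/b)² = (1×0.101)² = 0.0101
δA/A = √(0.0139) = 0.118
A = 418 mm^2, so δA = 0.118 × 418 = 49.2 mm^2.

418 ± 49.2 mm^2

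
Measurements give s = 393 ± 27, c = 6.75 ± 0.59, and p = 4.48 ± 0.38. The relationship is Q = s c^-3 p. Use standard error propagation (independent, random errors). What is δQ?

1.63

Products/powers → add relative errors in quadrature, weighted by exponent:
  (1·δs/s)² = (1×0.0687)² = 0.00472;  (-3·δc/c)² = (-3×0.0874)² = 0.0688;  (1·δp/p)² = (1×0.0848)² = 0.00719
δQ/Q = √(0.0807) = 0.284
Q = 5.72, so δQ = 0.284 × 5.72 = 1.63.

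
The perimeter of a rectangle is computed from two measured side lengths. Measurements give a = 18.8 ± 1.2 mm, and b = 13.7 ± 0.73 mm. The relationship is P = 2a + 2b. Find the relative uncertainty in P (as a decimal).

0.0432

Each term contributes (cᵢ δxᵢ)² to (δP)²:
  (2·δa)² = 5.76;  (2·δb)² = 2.13
δP = √(7.89) = 2.81 mm
P = 65.0 mm, so δP/P = 2.81/65.0 = 0.0432.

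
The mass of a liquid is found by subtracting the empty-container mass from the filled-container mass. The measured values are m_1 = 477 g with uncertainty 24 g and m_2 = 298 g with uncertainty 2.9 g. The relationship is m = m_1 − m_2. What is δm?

Absolute uncertainties add in quadrature for a linear combination:
  (δm_1)² = 576;  (δm_2)² = 8.41
δm = √(584) = 24.2 g

24.2 g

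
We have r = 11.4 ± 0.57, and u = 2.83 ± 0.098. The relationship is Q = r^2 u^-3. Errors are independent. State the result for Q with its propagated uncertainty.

Products/powers → add relative errors in quadrature, weighted by exponent:
  (2·δr/r)² = (2×0.0500)² = 0.0100;  (-3·δu/u)² = (-3×0.0346)² = 0.0108
δQ/Q = √(0.0208) = 0.144
Q = 5.73, so δQ = 0.144 × 5.73 = 0.827.

5.73 ± 0.827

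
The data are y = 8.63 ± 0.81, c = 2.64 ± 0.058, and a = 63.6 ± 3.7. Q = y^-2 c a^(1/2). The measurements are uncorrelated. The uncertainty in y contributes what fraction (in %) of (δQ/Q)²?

(δQ/Q)² = (-2·δy/y)² + (1·δc/c)² + (½·δa/a)²
  y term: (-2×0.0939)² = 0.0352
  c term: (1×0.0220)² = 0.000483
  a term: (0.5×0.0582)² = 0.000846
Total = 0.0366. Share from y = 0.0352/0.0366 = 0.964.

96.4%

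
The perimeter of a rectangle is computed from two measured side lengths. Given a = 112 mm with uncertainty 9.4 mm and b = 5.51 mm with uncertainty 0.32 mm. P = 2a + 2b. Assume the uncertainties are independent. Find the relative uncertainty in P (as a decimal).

For a sum/difference, combine absolute errors in quadrature:
  (2·δa)² = 353;  (2·δb)² = 0.410
δP = √(354) = 18.8 mm
P = 235 mm, so δP/P = 18.8/235 = 0.0800.

0.0800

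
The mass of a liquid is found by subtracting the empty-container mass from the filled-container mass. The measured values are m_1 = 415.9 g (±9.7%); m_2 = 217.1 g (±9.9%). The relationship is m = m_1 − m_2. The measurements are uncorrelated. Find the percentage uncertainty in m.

23.0%

Absolute uncertainties add in quadrature for a linear combination:
  (δm_1)² = 1630;  (δm_2)² = 462
δm = √(2090) = 45.7 g
m = 198.8 g, so δm/m = 45.7/198.8 = 0.230.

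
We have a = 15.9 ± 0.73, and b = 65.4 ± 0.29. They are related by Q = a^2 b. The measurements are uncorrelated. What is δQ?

1520

Products/powers → add relative errors in quadrature, weighted by exponent:
  (2·δa/a)² = (2×0.0459)² = 0.00843;  (1·δb/b)² = (1×0.00443)² = 1.97e-05
δQ/Q = √(0.00845) = 0.0919
Q = 16500, so δQ = 0.0919 × 16500 = 1520.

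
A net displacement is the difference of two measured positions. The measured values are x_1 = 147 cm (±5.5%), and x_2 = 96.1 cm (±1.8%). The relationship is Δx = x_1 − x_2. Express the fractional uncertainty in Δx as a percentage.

16.2%

Absolute uncertainties add in quadrature for a linear combination:
  (δx_1)² = 65.4;  (δx_2)² = 2.99
δΔx = √(68.4) = 8.27 cm
Δx = 50.9 cm, so δΔx/Δx = 8.27/50.9 = 0.162.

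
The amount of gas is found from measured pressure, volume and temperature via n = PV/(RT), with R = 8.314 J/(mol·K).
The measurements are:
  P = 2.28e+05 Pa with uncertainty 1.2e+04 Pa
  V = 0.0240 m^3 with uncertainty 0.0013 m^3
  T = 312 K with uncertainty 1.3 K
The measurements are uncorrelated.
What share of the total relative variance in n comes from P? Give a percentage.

48.4%

(δn/n)² = (1·δP/P)² + (1·δV/V)² + (-1·δT/T)²
  P term: (1×0.0526)² = 0.00277
  V term: (1×0.0542)² = 0.00293
  T term: (-1×0.00417)² = 1.74e-05
Total = 0.00572. Share from P = 0.00277/0.00572 = 0.484.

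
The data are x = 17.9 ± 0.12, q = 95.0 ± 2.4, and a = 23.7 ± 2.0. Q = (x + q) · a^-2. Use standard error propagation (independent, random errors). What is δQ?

0.0342

Let u = x + q = 113. δu = √(δx² + δq²) = √(0.0144 + 5.76) = 2.40, so δu/u = 0.0213.
Q is then a monomial in u, a:
δQ/Q = √((δu/u)² + (-2·δa/a)²) = √(0.000453 + 0.0285) = 0.170
Q = 0.201, so δQ = 0.170 × 0.201 = 0.0342.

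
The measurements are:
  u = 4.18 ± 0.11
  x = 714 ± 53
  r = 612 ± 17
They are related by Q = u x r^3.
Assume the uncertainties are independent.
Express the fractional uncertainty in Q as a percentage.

11.5%

For a monomial Q ∝ u, x, r^3, fractional errors add in quadrature:
  (1·δu/u)² = (1×0.0263)² = 0.000693;  (1·δx/x)² = (1×0.0742)² = 0.00551;  (3·δr/r)² = (3×0.0278)² = 0.00694
δQ/Q = √(0.0131) = 0.115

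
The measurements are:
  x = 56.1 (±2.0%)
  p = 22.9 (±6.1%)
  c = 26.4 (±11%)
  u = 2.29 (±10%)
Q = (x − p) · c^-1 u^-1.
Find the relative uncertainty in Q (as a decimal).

0.158

Let w = x − p = 33.2. δw = √(δx² + δp²) = √(1.26 + 1.95) = 1.79, so δw/w = 0.0540.
Q is then a monomial in w, c, u:
δQ/Q = √((δw/w)² + (-1·δc/c)² + (-1·δu/u)²) = √(0.00291 + 0.0121 + 0.0100) = 0.158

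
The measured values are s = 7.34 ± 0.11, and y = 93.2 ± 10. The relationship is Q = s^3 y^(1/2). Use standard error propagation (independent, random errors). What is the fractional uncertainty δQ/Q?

For a monomial Q ∝ s^3, y^(1/2), fractional errors add in quadrature:
  (3·δs/s)² = (3×0.0150)² = 0.00202;  (½·δy/y)² = (0.5×0.107)² = 0.00288
δQ/Q = √(0.00490) = 0.0700

0.0700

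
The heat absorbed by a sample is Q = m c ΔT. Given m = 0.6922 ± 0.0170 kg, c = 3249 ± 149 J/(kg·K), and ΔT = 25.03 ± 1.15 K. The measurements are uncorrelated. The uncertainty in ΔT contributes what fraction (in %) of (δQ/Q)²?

(δQ/Q)² = (1·δm/m)² + (1·δc/c)² + (1·δΔT/ΔT)²
  m term: (1×0.0246)² = 0.000603
  c term: (1×0.0459)² = 0.00210
  ΔT term: (1×0.0459)² = 0.00211
Total = 0.00482. Share from ΔT = 0.00211/0.00482 = 0.438.

43.8%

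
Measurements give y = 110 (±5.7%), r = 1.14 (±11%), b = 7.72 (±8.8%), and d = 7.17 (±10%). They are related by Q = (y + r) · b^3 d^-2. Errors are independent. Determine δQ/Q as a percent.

33.6%

Let u = y + r = 111. δu = √(δy² + δr²) = √(39.3 + 0.0157) = 6.27, so δu/u = 0.0564.
Q is then a monomial in u, b, d:
δQ/Q = √((δu/u)² + (3·δb/b)² + (-2·δd/d)²) = √(0.00318 + 0.0697 + 0.0400) = 0.336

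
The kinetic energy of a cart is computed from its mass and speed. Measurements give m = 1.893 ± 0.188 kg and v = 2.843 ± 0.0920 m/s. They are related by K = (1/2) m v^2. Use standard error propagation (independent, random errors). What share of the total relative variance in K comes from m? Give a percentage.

(δK/K)² = (1·δm/m)² + (2·δv/v)²
  m term: (1×0.0993)² = 0.00986
  v term: (2×0.0324)² = 0.00419
Total = 0.0141. Share from m = 0.00986/0.0141 = 0.702.

70.2%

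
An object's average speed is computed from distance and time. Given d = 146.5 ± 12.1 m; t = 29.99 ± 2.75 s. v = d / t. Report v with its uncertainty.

For a monomial v ∝ d, t^-1, fractional errors add in quadrature:
  (1·δd/d)² = (1×0.0826)² = 0.00682;  (-1·δt/t)² = (-1×0.0917)² = 0.00841
δv/v = √(0.0152) = 0.123
v = 4.885 m/s, so δv = 0.123 × 4.885 = 0.603 m/s.

4.885 ± 0.603 m/s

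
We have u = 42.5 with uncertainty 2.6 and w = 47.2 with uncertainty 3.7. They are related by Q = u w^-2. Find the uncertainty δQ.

For a monomial Q ∝ u, w^-2, fractional errors add in quadrature:
  (1·δu/u)² = (1×0.0612)² = 0.00374;  (-2·δw/w)² = (-2×0.0784)² = 0.0246
δQ/Q = √(0.0283) = 0.168
Q = 0.0191, so δQ = 0.168 × 0.0191 = 0.00321.

0.00321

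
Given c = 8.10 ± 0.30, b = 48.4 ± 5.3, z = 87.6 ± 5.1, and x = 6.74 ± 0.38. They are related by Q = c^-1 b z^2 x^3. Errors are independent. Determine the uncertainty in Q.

Q is a product of powers, so relative uncertainties combine in quadrature:
  (-1·δc/c)² = (-1×0.0370)² = 0.00137;  (1·δb/b)² = (1×0.110)² = 0.0120;  (2·δz/z)² = (2×0.0582)² = 0.0136;  (3·δx/x)² = (3×0.0564)² = 0.0286
δQ/Q = √(0.0555) = 0.236
Q = 1.4e+07, so δQ = 0.236 × 1.4e+07 = 3.31e+06.

3.31e+06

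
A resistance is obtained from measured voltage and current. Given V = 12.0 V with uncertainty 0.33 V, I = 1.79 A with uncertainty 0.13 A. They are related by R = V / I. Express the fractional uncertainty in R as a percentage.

7.77%

Relative error in a monomial: (δR/R)² = Σ (nᵢ · δxᵢ/xᵢ)².
  (1·δV/V)² = (1×0.0275)² = 0.000756;  (-1·δI/I)² = (-1×0.0726)² = 0.00527
δR/R = √(0.00603) = 0.0777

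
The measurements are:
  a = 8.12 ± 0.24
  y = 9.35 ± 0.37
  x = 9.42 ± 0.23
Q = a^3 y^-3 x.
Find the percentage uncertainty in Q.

Since Q is a product/quotient, work with relative uncertainties:
  (3·δa/a)² = (3×0.0296)² = 0.00786;  (-3·δy/y)² = (-3×0.0396)² = 0.0141;  (1·δx/x)² = (1×0.0244)² = 0.000596
δQ/Q = √(0.0226) = 0.150

15.0%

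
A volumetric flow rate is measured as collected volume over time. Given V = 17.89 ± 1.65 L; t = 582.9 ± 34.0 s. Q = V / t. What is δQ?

0.00335 L/s

Relative error in a monomial: (δQ/Q)² = Σ (nᵢ · δxᵢ/xᵢ)².
  (1·δV/V)² = (1×0.0922)² = 0.00851;  (-1·δt/t)² = (-1×0.0583)² = 0.00340
δQ/Q = √(0.0119) = 0.109
Q = 0.03069 L/s, so δQ = 0.109 × 0.03069 = 0.00335 L/s.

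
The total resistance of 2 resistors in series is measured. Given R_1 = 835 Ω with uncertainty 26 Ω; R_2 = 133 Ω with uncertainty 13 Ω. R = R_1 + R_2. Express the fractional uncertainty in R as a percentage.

For a sum/difference, combine absolute errors in quadrature:
  (δR_1)² = 676;  (δR_2)² = 169
δR = √(845) = 29.1 Ω
R = 968 Ω, so δR/R = 29.1/968 = 0.0300.

3.00%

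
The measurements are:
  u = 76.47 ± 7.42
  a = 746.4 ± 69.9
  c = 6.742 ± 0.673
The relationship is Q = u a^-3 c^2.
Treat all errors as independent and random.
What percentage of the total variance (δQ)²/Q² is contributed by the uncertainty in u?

(δQ/Q)² = (1·δu/u)² + (-3·δa/a)² + (2·δc/c)²
  u term: (1×0.0970)² = 0.00942
  a term: (-3×0.0936)² = 0.0789
  c term: (2×0.0998)² = 0.0399
Total = 0.128. Share from u = 0.00942/0.128 = 0.0734.

7.34%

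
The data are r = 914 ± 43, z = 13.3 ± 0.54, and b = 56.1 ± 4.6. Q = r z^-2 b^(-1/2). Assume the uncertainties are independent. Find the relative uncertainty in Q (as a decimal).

Since Q is a product/quotient, work with relative uncertainties:
  (1·δr/r)² = (1×0.0470)² = 0.00221;  (-2·δz/z)² = (-2×0.0406)² = 0.00659;  (−½·δb/b)² = (-0.5×0.0820)² = 0.00168
δQ/Q = √(0.0105) = 0.102

0.102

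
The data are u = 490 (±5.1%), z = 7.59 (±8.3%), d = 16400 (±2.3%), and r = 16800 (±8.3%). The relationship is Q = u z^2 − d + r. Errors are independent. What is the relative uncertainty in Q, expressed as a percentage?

17.9%

Let p = u·z^2 = 28200. δp/p = √((1·δu/u)² + (2·δz/z)²) = √(0.00260 + 0.0276) = 0.174, so δp = 4900.
Q = p − d + r: δQ = √(δp² + δd² + δr²) = √(2.4e+07 + 1.42e+05 + 1.94e+06) = 5110
Q = 28600, so δQ/Q = 5110/28600 = 0.179.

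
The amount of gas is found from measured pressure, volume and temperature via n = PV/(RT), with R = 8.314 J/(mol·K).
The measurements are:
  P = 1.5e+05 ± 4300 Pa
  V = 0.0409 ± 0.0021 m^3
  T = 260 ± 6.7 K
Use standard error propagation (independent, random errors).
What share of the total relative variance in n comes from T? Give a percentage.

(δn/n)² = (1·δP/P)² + (1·δV/V)² + (-1·δT/T)²
  P term: (1×0.0287)² = 0.000822
  V term: (1×0.0513)² = 0.00264
  T term: (-1×0.0258)² = 0.000664
Total = 0.00412. Share from T = 0.000664/0.00412 = 0.161.

16.1%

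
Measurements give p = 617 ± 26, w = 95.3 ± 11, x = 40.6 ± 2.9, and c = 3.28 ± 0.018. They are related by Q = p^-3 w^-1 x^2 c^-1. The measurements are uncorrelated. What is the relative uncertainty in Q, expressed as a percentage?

22.3%

Each factor contributes (exponent × relative error)² to (δQ/Q)²:
  (-3·δp/p)² = (-3×0.0421)² = 0.0160;  (-1·δw/w)² = (-1×0.115)² = 0.0133;  (2·δx/x)² = (2×0.0714)² = 0.0204;  (-1·δc/c)² = (-1×0.00549)² = 3.01e-05
δQ/Q = √(0.0497) = 0.223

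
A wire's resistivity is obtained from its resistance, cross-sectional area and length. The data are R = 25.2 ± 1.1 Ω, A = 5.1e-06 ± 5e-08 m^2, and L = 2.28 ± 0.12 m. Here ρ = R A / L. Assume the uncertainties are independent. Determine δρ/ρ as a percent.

Relative error in a monomial: (δρ/ρ)² = Σ (nᵢ · δxᵢ/xᵢ)².
  (1·δR/R)² = (1×0.0437)² = 0.00191;  (1·δA/A)² = (1×0.00980)² = 9.61e-05;  (-1·δL/L)² = (-1×0.0526)² = 0.00277
δρ/ρ = √(0.00477) = 0.0691

6.91%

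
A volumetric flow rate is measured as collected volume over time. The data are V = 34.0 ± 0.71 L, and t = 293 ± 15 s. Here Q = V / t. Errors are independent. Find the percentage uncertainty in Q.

5.53%

Since Q is a product/quotient, work with relative uncertainties:
  (1·δV/V)² = (1×0.0209)² = 0.000436;  (-1·δt/t)² = (-1×0.0512)² = 0.00262
δQ/Q = √(0.00306) = 0.0553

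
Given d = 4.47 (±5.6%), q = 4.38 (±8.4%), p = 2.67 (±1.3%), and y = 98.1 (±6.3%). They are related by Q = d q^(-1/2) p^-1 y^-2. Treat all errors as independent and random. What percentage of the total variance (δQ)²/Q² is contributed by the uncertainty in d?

(δQ/Q)² = (1·δd/d)² + (−½·δq/q)² + (-1·δp/p)² + (-2·δy/y)²
  d term: (1×0.0560)² = 0.00314
  q term: (-0.5×0.0840)² = 0.00176
  p term: (-1×0.0130)² = 0.000169
  y term: (-2×0.0630)² = 0.0159
Total = 0.0209. Share from d = 0.00314/0.0209 = 0.150.

15.0%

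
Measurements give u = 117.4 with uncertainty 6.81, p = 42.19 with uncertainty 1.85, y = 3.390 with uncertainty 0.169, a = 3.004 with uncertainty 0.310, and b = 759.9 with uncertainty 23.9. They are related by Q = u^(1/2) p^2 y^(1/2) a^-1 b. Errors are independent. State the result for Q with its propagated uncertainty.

Q is a product of powers, so relative uncertainties combine in quadrature:
  (½·δu/u)² = (0.5×0.0580)² = 0.000841;  (2·δp/p)² = (2×0.0438)² = 0.00769;  (½·δy/y)² = (0.5×0.0499)² = 0.000621;  (-1·δa/a)² = (-1×0.103)² = 0.0106;  (1·δb/b)² = (1×0.0315)² = 0.000989
δQ/Q = √(0.0208) = 0.144
Q = 8.983e+06, so δQ = 0.144 × 8.983e+06 = 1.3e+06.

(8.983 ± 1.30) × 10^6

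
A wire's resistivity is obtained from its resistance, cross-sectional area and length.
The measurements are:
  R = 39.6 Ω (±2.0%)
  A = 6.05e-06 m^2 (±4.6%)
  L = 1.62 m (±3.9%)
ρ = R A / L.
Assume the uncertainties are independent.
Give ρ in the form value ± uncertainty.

Each factor contributes (exponent × relative error)² to (δρ/ρ)²:
  (1·δR/R)² = (1×0.0200)² = 0.000400;  (1·δA/A)² = (1×0.0460)² = 0.00212;  (-1·δL/L)² = (-1×0.0390)² = 0.00152
δρ/ρ = √(0.00404) = 0.0635
ρ = 0.000148 Ω·m, so δρ = 0.0635 × 0.000148 = 9.4e-06 Ω·m.

(1.48 ± 0.0940) × 10^-4 Ω·m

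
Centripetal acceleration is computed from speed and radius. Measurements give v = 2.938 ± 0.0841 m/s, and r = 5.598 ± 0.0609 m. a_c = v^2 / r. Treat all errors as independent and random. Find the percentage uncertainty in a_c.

Since a_c is a product/quotient, work with relative uncertainties:
  (2·δv/v)² = (2×0.0286)² = 0.00328;  (-1·δr/r)² = (-1×0.0109)² = 0.000118
δa_c/a_c = √(0.00340) = 0.0583

5.83%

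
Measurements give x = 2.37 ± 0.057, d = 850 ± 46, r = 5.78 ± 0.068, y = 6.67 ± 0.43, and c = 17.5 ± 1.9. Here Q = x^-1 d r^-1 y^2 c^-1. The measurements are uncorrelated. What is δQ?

Since Q is a product/quotient, work with relative uncertainties:
  (-1·δx/x)² = (-1×0.0241)² = 0.000578;  (1·δd/d)² = (1×0.0541)² = 0.00293;  (-1·δr/r)² = (-1×0.0118)² = 0.000138;  (2·δy/y)² = (2×0.0645)² = 0.0166;  (-1·δc/c)² = (-1×0.109)² = 0.0118
δQ/Q = √(0.0321) = 0.179
Q = 158, so δQ = 0.179 × 158 = 28.2.

28.2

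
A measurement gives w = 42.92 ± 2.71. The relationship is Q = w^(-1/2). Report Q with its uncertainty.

0.1526 ± 0.00482

Q ∝ w^(-1/2), so δQ/Q = |−½| · δw/w = 0.5 × 0.0631 = 0.0316.
Q = 0.1526, so δQ = 0.0316 × 0.1526 = 0.00482.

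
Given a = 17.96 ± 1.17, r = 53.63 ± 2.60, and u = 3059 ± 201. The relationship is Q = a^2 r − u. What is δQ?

2410

Let p = a^2·r = 17300. δp/p = √((2·δa/a)² + (1·δr/r)²) = √(0.0170 + 0.00235) = 0.139, so δp = 2400.
Q = p − u: δQ = √(δp² + δu²) = √(5.78e+06 + 40400) = 2410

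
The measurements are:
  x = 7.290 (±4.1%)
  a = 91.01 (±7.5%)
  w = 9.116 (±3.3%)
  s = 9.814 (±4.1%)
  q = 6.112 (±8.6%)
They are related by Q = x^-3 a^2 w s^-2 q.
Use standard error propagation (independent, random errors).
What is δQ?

2.84

Since Q is a product/quotient, work with relative uncertainties:
  (-3·δx/x)² = (-3×0.0410)² = 0.0151;  (2·δa/a)² = (2×0.0750)² = 0.0225;  (1·δw/w)² = (1×0.0330)² = 0.00109;  (-2·δs/s)² = (-2×0.0410)² = 0.00672;  (1·δq/q)² = (1×0.0860)² = 0.00740
δQ/Q = √(0.0528) = 0.230
Q = 12.37, so δQ = 0.230 × 12.37 = 2.84.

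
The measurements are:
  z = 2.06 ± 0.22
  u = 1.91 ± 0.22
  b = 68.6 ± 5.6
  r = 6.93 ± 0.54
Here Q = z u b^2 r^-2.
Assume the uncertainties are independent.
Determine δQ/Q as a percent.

27.5%

Since Q is a product/quotient, work with relative uncertainties:
  (1·δz/z)² = (1×0.107)² = 0.0114;  (1·δu/u)² = (1×0.115)² = 0.0133;  (2·δb/b)² = (2×0.0816)² = 0.0267;  (-2·δr/r)² = (-2×0.0779)² = 0.0243
δQ/Q = √(0.0756) = 0.275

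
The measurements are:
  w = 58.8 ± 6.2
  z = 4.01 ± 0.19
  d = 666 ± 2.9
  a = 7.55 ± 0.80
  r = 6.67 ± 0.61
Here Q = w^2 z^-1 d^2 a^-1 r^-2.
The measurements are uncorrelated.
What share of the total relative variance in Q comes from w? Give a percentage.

(δQ/Q)² = (2·δw/w)² + (-1·δz/z)² + (2·δd/d)² + (-1·δa/a)² + (-2·δr/r)²
  w term: (2×0.105)² = 0.0445
  z term: (-1×0.0474)² = 0.00225
  d term: (2×0.00435)² = 7.58e-05
  a term: (-1×0.106)² = 0.0112
  r term: (-2×0.0915)² = 0.0335
Total = 0.0915. Share from w = 0.0445/0.0915 = 0.486.

48.6%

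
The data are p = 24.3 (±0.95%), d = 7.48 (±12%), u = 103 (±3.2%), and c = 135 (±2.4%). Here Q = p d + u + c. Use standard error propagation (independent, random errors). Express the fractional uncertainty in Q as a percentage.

5.33%

Let w = p·d = 182. δw/w = √((1·δp/p)² + (1·δd/d)²) = √(9.02e-05 + 0.0144) = 0.120, so δw = 21.9.
Q = w + u + c: δQ = √(δw² + δu² + δc²) = √(479 + 10.9 + 10.5) = 22.4
Q = 420, so δQ/Q = 22.4/420 = 0.0533.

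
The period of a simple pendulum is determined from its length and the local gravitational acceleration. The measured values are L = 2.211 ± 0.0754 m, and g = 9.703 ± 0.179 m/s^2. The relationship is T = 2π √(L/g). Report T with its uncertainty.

Products/powers → add relative errors in quadrature, weighted by exponent:
  (½·δL/L)² = (0.5×0.0341)² = 0.000291;  (−½·δg/g)² = (-0.5×0.0184)² = 8.51e-05
δT/T = √(0.000376) = 0.0194
T = 2.999 s, so δT = 0.0194 × 2.999 = 0.0581 s.

2.999 ± 0.0581 s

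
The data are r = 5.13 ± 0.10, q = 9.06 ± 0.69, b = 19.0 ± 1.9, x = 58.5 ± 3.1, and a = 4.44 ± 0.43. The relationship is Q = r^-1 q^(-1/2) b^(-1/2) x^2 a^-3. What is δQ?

Products/powers → add relative errors in quadrature, weighted by exponent:
  (-1·δr/r)² = (-1×0.0195)² = 0.000380;  (−½·δq/q)² = (-0.5×0.0762)² = 0.00145;  (−½·δb/b)² = (-0.5×0.100)² = 0.00250;  (2·δx/x)² = (2×0.0530)² = 0.0112;  (-3·δa/a)² = (-3×0.0968)² = 0.0844
δQ/Q = √(0.1000) = 0.316
Q = 0.581, so δQ = 0.316 × 0.581 = 0.184.

0.184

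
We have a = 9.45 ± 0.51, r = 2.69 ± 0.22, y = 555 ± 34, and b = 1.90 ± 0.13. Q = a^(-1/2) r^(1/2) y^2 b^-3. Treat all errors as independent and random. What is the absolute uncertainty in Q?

For a monomial Q ∝ a^(-1/2), r^(1/2), y^2, b^-3, fractional errors add in quadrature:
  (−½·δa/a)² = (-0.5×0.0540)² = 0.000728;  (½·δr/r)² = (0.5×0.0818)² = 0.00167;  (2·δy/y)² = (2×0.0613)² = 0.0150;  (-3·δb/b)² = (-3×0.0684)² = 0.0421
δQ/Q = √(0.0595) = 0.244
Q = 24000, so δQ = 0.244 × 24000 = 5850.

5850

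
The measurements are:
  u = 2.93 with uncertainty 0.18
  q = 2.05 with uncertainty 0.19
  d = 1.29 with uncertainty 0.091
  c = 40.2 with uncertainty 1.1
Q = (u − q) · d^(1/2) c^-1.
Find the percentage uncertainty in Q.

30.1%

Let w = u − q = 0.880. δw = √(δu² + δq²) = √(0.0324 + 0.0361) = 0.262, so δw/w = 0.297.
Q is then a monomial in w, d, c:
δQ/Q = √((δw/w)² + (½·δd/d)² + (-1·δc/c)²) = √(0.0885 + 0.00124 + 0.000749) = 0.301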